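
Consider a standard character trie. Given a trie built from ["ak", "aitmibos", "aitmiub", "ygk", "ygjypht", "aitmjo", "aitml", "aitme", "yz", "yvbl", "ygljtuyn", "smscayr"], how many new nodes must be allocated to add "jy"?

2

"jy" shares no prefix with any stored word, so all 2 characters open new nodes.
2 − 0 = 2 new nodes.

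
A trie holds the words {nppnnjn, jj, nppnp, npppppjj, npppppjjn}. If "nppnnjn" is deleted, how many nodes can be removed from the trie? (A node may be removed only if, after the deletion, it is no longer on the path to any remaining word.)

Walk "nppnnjn" from the leaf back toward the root, removing each node that no remaining word uses.
The suffix "njn" (3 nodes) is used only by "nppnnjn"; the node for "nppn" still has the child "p", so pruning stops there.
Nodes removed: 3

3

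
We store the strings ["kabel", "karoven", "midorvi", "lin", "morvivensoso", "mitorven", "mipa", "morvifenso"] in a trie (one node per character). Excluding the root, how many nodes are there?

44

For each word, the new-node count is its length minus the longest prefix already in the trie:
  "kabel" → 5 new (k, a, b, e, l)
  "karoven" → prefix "ka" already present; 5 new (r, o, v, e, n)
  "midorvi" → 7 new (m, i, d, o, r, v, i)
  "lin" → 3 new (l, i, n)
  "morvivensoso" → prefix "m" already present; 11 new (o, r, v, i, v, e, n, s, o, s, o)
  "mitorven" → prefix "mi" already present; 6 new (t, o, r, v, e, n)
  "mipa" → prefix "mi" already present; 2 new (p, a)
  "morvifenso" → prefix "morvi" already present; 5 new (f, e, n, s, o)
Total nodes = 5 + 5 + 7 + 3 + 11 + 6 + 2 + 5 = 44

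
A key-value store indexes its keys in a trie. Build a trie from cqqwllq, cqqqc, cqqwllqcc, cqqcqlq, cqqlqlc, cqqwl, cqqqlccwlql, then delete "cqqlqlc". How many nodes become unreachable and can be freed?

A node on "cqqlqlc"'s path can go only if nothing else ends at it or branches off below it.
The suffix "lqlc" (4 nodes) is used only by "cqqlqlc"; the node for "cqq" still has the child "w", so pruning stops there.
Nodes removed: 4

4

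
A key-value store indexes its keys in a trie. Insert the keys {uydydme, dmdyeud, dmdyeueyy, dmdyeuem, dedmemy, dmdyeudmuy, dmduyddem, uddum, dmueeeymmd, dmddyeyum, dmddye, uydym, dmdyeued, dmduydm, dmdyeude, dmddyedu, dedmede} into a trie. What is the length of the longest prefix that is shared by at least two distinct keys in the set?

7

The deepest shared node is where two words last agree before diverging.
"dmdyeud" and "dmdyeude" agree on "dmdyeud" (7 characters) before diverging; nothing deeper is shared.
Longest shared-prefix length: 7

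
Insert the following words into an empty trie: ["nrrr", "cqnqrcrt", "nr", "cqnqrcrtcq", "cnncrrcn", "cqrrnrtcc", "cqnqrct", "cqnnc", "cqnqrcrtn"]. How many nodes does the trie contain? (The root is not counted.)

32

Trace insertions, counting only characters that open a new branch:
  "nrrr" → 4 new (n, r, r, r)
  "cqnqrcrt" → 8 new (c, q, n, q, r, c, r, t)
  "nr" → prefix "nr" already present; 0 new (none)
  "cqnqrcrtcq" → prefix "cqnqrcrt" already present; 2 new (c, q)
  "cnncrrcn" → prefix "c" already present; 7 new (n, n, c, r, r, c, n)
  "cqrrnrtcc" → prefix "cq" already present; 7 new (r, r, n, r, t, c, c)
  "cqnqrct" → prefix "cqnqrc" already present; 1 new (t)
  "cqnnc" → prefix "cqn" already present; 2 new (n, c)
  "cqnqrcrtn" → prefix "cqnqrcrt" already present; 1 new (n)
Total nodes = 4 + 8 + 0 + 2 + 7 + 7 + 1 + 2 + 1 = 32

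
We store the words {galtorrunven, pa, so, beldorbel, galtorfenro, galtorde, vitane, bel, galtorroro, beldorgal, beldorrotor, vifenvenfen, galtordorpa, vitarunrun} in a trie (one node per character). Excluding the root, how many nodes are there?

68

Trace insertions, counting only characters that open a new branch:
  "galtorrunven" → 12 new (g, a, l, t, o, r, r, u, n, v, e, n)
  "pa" → 2 new (p, a)
  "so" → 2 new (s, o)
  "beldorbel" → 9 new (b, e, l, d, o, r, b, e, l)
  "galtorfenro" → prefix "galtor" already present; 5 new (f, e, n, r, o)
  "galtorde" → prefix "galtor" already present; 2 new (d, e)
  "vitane" → 6 new (v, i, t, a, n, e)
  "bel" → prefix "bel" already present; 0 new (none)
  "galtorroro" → prefix "galtorr" already present; 3 new (o, r, o)
  "beldorgal" → prefix "beldor" already present; 3 new (g, a, l)
  "beldorrotor" → prefix "beldor" already present; 5 new (r, o, t, o, r)
  "vifenvenfen" → prefix "vi" already present; 9 new (f, e, n, v, e, n, f, e, n)
  "galtordorpa" → prefix "galtord" already present; 4 new (o, r, p, a)
  "vitarunrun" → prefix "vita" already present; 6 new (r, u, n, r, u, n)
Total nodes = 12 + 2 + 2 + 9 + 5 + 2 + 6 + 0 + 3 + 3 + 5 + 9 + 4 + 6 = 68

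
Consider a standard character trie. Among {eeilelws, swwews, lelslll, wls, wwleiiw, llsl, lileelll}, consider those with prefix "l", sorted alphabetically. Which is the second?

DFS of the "l" subtree visits, in order: "lelslll", "lileelll", "llsl"
The 2nd is lileelll.

lileelll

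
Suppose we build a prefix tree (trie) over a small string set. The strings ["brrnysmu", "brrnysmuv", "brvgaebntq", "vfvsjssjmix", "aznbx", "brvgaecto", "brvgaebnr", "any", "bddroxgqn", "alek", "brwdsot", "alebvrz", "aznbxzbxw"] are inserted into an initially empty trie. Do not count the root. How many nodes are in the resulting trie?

Trace insertions, counting only characters that open a new branch:
  "brrnysmu" → 8 new (b, r, r, n, y, s, m, u)
  "brrnysmuv" → prefix "brrnysmu" already present; 1 new (v)
  "brvgaebntq" → prefix "br" already present; 8 new (v, g, a, e, b, n, t, q)
  "vfvsjssjmix" → 11 new (v, f, v, s, j, s, s, j, m, i, x)
  "aznbx" → 5 new (a, z, n, b, x)
  "brvgaecto" → prefix "brvgae" already present; 3 new (c, t, o)
  "brvgaebnr" → prefix "brvgaebn" already present; 1 new (r)
  "any" → prefix "a" already present; 2 new (n, y)
  "bddroxgqn" → prefix "b" already present; 8 new (d, d, r, o, x, g, q, n)
  "alek" → prefix "a" already present; 3 new (l, e, k)
  "brwdsot" → prefix "br" already present; 5 new (w, d, s, o, t)
  "alebvrz" → prefix "ale" already present; 4 new (b, v, r, z)
  "aznbxzbxw" → prefix "aznbx" already present; 4 new (z, b, x, w)
Total nodes = 8 + 1 + 8 + 11 + 5 + 3 + 1 + 2 + 8 + 3 + 5 + 4 + 4 = 63

63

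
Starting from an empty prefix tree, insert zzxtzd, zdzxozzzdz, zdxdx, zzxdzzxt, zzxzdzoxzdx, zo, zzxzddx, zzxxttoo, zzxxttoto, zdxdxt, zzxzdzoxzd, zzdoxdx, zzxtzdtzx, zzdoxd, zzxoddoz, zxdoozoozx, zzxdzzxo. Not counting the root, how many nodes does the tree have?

For each word, the new-node count is its length minus the longest prefix already in the trie:
  "zzxtzd" → 6 new (z, z, x, t, z, d)
  "zdzxozzzdz" → prefix "z" already present; 9 new (d, z, x, o, z, z, z, d, z)
  "zdxdx" → prefix "zd" already present; 3 new (x, d, x)
  "zzxdzzxt" → prefix "zzx" already present; 5 new (d, z, z, x, t)
  "zzxzdzoxzdx" → prefix "zzx" already present; 8 new (z, d, z, o, x, z, d, x)
  "zo" → prefix "z" already present; 1 new (o)
  "zzxzddx" → prefix "zzxzd" already present; 2 new (d, x)
  "zzxxttoo" → prefix "zzx" already present; 5 new (x, t, t, o, o)
  "zzxxttoto" → prefix "zzxxtto" already present; 2 new (t, o)
  "zdxdxt" → prefix "zdxdx" already present; 1 new (t)
  "zzxzdzoxzd" → prefix "zzxzdzoxzd" already present; 0 new (none)
  "zzdoxdx" → prefix "zz" already present; 5 new (d, o, x, d, x)
  "zzxtzdtzx" → prefix "zzxtzd" already present; 3 new (t, z, x)
  "zzdoxd" → prefix "zzdoxd" already present; 0 new (none)
  "zzxoddoz" → prefix "zzx" already present; 5 new (o, d, d, o, z)
  "zxdoozoozx" → prefix "z" already present; 9 new (x, d, o, o, z, o, o, z, x)
  "zzxdzzxo" → prefix "zzxdzzx" already present; 1 new (o)
Total nodes = 6 + 9 + 3 + 5 + 8 + 1 + 2 + 5 + 2 + 1 + 0 + 5 + 3 + 0 + 5 + 9 + 1 = 65

65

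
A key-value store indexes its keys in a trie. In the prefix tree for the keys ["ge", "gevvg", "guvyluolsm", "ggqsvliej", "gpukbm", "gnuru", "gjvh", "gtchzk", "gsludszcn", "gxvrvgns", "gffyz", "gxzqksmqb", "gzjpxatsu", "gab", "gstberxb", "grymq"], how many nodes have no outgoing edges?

A leaf is a node with no children — equivalently, the end of a word that is not a proper prefix of any other stored word.
Those words: "gab", "gevvg", "gffyz", "ggqsvliej", "gjvh", "gnuru", "gpukbm", "grymq", "gsludszcn", "gstberxb", "gtchzk", "guvyluolsm", "gxvrvgns", "gxzqksmqb", "gzjpxatsu"
Leaf count: 15

15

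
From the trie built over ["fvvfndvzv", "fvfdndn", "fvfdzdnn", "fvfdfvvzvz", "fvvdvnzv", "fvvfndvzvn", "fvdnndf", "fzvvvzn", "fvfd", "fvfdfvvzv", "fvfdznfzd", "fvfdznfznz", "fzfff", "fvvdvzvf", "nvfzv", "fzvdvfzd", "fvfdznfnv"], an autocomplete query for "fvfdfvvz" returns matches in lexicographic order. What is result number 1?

DFS of the "fvfdfvvz" subtree visits, in order: "fvfdfvvzv", "fvfdfvvzvz"
Position 1: fvfdfvvzv

fvfdfvvzv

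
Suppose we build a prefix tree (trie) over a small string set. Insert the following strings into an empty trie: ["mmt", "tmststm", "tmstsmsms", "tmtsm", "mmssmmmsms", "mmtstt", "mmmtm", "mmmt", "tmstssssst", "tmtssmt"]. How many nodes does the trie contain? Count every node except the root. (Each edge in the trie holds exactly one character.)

39

Trie structure (* marks end of a word):
(root)
├─ m
│  └─ m
│     ├─ m
│     │  └─ t *
│     │     └─ m *
│     ├─ s
│     │  └─ s
│     │     └─ m
│     │        └─ m
│     │           └─ m
│     │              └─ s
│     │                 └─ m
│     │                    └─ s *
│     └─ t *
│        └─ s
│           └─ t
│              └─ t *
└─ t
   └─ m
      ├─ s
      │  └─ t
      │     └─ s
      │        ├─ m
      │        │  └─ s
      │        │     └─ m
      │        │        └─ s *
      │        ├─ s
      │        │  └─ s
      │        │     └─ s
      │        │        └─ s
      │        │           └─ t *
      │        └─ t
      │           └─ m *
      └─ t
         └─ s
            ├─ m *
            └─ s
               └─ m
                  └─ t *
Counting every labelled node above: 39.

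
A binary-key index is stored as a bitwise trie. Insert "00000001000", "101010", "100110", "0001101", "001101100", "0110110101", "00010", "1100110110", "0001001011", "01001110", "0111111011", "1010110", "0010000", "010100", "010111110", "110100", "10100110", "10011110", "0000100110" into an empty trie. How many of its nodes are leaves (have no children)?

18

A leaf is a node with no children — equivalently, the end of a word that is not a proper prefix of any other stored word.
Those words: "00000001000", "0000100110", "0001001011", "0001101", "0010000", "001101100", "01001110", "010100", "010111110", "0110110101", "0111111011", "100110", "10011110", "10100110", "101010", "1010110", "1100110110", "110100"
Leaf count: 18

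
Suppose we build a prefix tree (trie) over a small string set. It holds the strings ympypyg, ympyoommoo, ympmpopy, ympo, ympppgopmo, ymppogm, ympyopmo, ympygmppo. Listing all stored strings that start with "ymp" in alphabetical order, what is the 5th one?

ympygmppo

Filter for "ymp…" and sort: "ympmpopy", "ympo", "ymppogm", "ympppgopmo", "ympygmppo", "ympyoommoo", "ympyopmo", "ympypyg"
Position 5: ympygmppo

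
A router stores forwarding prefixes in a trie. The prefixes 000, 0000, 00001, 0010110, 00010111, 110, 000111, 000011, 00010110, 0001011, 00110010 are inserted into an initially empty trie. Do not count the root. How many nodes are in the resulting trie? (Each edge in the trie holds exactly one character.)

Trie structure (* marks end of a word):
(root)
├─ 0
│  └─ 0
│     ├─ 0 *
│     │  ├─ 0 *
│     │  │  └─ 1 *
│     │  │     └─ 1 *
│     │  └─ 1
│     │     ├─ 0
│     │     │  └─ 1
│     │     │     └─ 1 *
│     │     │        ├─ 0 *
│     │     │        └─ 1 *
│     │     └─ 1
│     │        └─ 1 *
│     └─ 1
│        ├─ 0
│        │  └─ 1
│        │     └─ 1
│        │        └─ 0 *
│        └─ 1
│           └─ 0
│              └─ 0
│                 └─ 1
│                    └─ 0 *
└─ 1
   └─ 1
      └─ 0 *
Counting every labelled node above: 27.

27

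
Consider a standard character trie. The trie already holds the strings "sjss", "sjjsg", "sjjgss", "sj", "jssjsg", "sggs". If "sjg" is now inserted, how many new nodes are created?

Walking "sjg" from the root, the first 2 characters ("sj") follow existing edges; "g" is the first miss.
So 3 − 2 = 1 new nodes.

1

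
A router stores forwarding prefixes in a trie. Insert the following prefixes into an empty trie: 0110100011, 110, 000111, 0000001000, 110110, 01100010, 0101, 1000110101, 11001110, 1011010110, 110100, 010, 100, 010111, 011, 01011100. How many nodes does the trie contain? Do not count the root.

62

Trace insertions, counting only characters that open a new branch:
  "0110100011" → 10 new (0, 1, 1, 0, 1, 0, 0, 0, 1, 1)
  "110" → 3 new (1, 1, 0)
  "000111" → prefix "0" already present; 5 new (0, 0, 1, 1, 1)
  "0000001000" → prefix "000" already present; 7 new (0, 0, 0, 1, 0, 0, 0)
  "110110" → prefix "110" already present; 3 new (1, 1, 0)
  "01100010" → prefix "0110" already present; 4 new (0, 0, 1, 0)
  "0101" → prefix "01" already present; 2 new (0, 1)
  "1000110101" → prefix "1" already present; 9 new (0, 0, 0, 1, 1, 0, 1, 0, 1)
  "11001110" → prefix "110" already present; 5 new (0, 1, 1, 1, 0)
  "1011010110" → prefix "10" already present; 8 new (1, 1, 0, 1, 0, 1, 1, 0)
  "110100" → prefix "1101" already present; 2 new (0, 0)
  "010" → prefix "010" already present; 0 new (none)
  "100" → prefix "100" already present; 0 new (none)
  "010111" → prefix "0101" already present; 2 new (1, 1)
  "011" → prefix "011" already present; 0 new (none)
  "01011100" → prefix "010111" already present; 2 new (0, 0)
Total nodes = 10 + 3 + 5 + 7 + 3 + 4 + 2 + 9 + 5 + 8 + 2 + 0 + 0 + 2 + 0 + 2 = 62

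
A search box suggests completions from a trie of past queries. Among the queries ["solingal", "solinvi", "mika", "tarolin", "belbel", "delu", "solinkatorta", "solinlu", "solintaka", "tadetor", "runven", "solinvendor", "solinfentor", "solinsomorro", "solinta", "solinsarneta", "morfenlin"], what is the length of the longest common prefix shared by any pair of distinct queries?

7

Equivalently: take the maximum, over all pairs, of their longest common prefix length.
e.g. "solinta" and "solintaka" share the prefix "solinta" of length 7; no pair shares a longer one.
Longest shared-prefix length: 7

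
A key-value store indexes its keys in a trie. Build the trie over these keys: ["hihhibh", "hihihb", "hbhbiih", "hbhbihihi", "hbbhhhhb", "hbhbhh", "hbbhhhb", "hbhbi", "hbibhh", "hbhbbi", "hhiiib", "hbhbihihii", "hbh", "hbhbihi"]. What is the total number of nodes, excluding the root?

For each word, the new-node count is its length minus the longest prefix already in the trie:
  "hihhibh" → 7 new (h, i, h, h, i, b, h)
  "hihihb" → prefix "hih" already present; 3 new (i, h, b)
  "hbhbiih" → prefix "h" already present; 6 new (b, h, b, i, i, h)
  "hbhbihihi" → prefix "hbhbi" already present; 4 new (h, i, h, i)
  "hbbhhhhb" → prefix "hb" already present; 6 new (b, h, h, h, h, b)
  "hbhbhh" → prefix "hbhb" already present; 2 new (h, h)
  "hbbhhhb" → prefix "hbbhhh" already present; 1 new (b)
  "hbhbi" → prefix "hbhbi" already present; 0 new (none)
  "hbibhh" → prefix "hb" already present; 4 new (i, b, h, h)
  "hbhbbi" → prefix "hbhb" already present; 2 new (b, i)
  "hhiiib" → prefix "h" already present; 5 new (h, i, i, i, b)
  "hbhbihihii" → prefix "hbhbihihi" already present; 1 new (i)
  "hbh" → prefix "hbh" already present; 0 new (none)
  "hbhbihi" → prefix "hbhbihi" already present; 0 new (none)
Total nodes = 7 + 3 + 6 + 4 + 6 + 2 + 1 + 0 + 4 + 2 + 5 + 1 + 0 + 0 = 41

41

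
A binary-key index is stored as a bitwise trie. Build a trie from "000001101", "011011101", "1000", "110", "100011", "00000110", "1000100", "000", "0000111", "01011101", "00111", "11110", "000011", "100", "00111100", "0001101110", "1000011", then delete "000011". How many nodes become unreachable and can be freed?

0

Walk "000011" from the leaf back toward the root, removing each node that no remaining word uses.
Every node on "000011" is still needed (e.g. by "0000111"), so nothing is freed.
Nodes removed: 0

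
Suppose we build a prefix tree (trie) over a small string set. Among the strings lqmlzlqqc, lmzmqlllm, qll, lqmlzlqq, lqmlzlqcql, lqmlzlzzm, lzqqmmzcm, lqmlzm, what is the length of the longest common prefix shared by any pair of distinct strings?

8

The deepest shared node is where two words last agree before diverging.
"lqmlzlqq" and "lqmlzlqqc" agree on "lqmlzlqq" (8 characters) before diverging; nothing deeper is shared.
Longest shared-prefix length: 8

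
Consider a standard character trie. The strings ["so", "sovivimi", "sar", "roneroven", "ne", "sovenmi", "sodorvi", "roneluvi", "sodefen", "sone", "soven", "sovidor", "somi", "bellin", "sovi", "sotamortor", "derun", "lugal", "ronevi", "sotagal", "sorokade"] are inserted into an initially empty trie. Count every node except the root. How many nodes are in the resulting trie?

80

Count nodes per top-level branch (shared prefixes stored once):
  'b'-branch (bellin): 6 nodes
  'd'-branch (derun): 5 nodes
  'l'-branch (lugal): 5 nodes
  'n'-branch (ne): 2 nodes
  'r'-branch (roneluvi, roneroven, ronevi): 15 nodes
  's'-branch (sar, so, sodefen, sodorvi, somi, sone, sorokade, sotagal, sotamortor, soven, sovenmi, sovi, sovidor, sovivimi): 47 nodes
Sum: 80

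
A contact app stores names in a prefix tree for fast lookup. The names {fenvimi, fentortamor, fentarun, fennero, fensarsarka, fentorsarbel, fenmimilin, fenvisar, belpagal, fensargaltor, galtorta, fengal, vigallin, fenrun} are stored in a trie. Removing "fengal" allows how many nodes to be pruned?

After clearing the end-marker at "fengal", prune upward until reaching a node still needed by another word.
The suffix "gal" (3 nodes) is used only by "fengal"; the node for "fen" still has the child "v", so pruning stops there.
Nodes removed: 3

3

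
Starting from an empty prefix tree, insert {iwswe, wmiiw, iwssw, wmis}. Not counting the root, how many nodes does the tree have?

13

For each word, the new-node count is its length minus the longest prefix already in the trie:
  "iwswe" → 5 new (i, w, s, w, e)
  "wmiiw" → 5 new (w, m, i, i, w)
  "iwssw" → prefix "iws" already present; 2 new (s, w)
  "wmis" → prefix "wmi" already present; 1 new (s)
Total nodes = 5 + 5 + 2 + 1 = 13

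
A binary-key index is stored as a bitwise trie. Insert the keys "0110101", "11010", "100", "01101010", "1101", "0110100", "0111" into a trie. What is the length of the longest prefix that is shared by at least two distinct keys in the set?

Equivalently: take the maximum, over all pairs, of their longest common prefix length.
e.g. "0110101" and "01101010" share the prefix "0110101" of length 7; no pair shares a longer one.
Longest shared-prefix length: 7

7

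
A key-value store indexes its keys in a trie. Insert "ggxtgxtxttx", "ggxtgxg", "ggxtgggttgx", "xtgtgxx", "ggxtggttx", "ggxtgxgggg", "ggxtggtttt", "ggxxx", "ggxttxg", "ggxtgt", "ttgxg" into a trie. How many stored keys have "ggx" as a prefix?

9

Traverse to the node for "ggx", then collect every word in that subtree.
Matches: "ggxtgggttgx", "ggxtggtttt", "ggxtggttx", "ggxtgt", "ggxtgxg", "ggxtgxgggg", "ggxtgxtxttx", "ggxttxg", "ggxxx"
Count: 9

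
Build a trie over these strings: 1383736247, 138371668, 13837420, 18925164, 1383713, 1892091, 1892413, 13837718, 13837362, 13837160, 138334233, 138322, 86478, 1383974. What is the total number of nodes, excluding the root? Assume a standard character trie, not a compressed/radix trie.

Count nodes per top-level branch (shared prefixes stored once):
  '1'-branch (138322, 138334233, 1383713, 13837160, 138371668, 13837362, 1383736247, 13837420, 13837718, 1383974, 1892091, 1892413, 18925164): 45 nodes
  '8'-branch (86478): 5 nodes
Sum: 50

50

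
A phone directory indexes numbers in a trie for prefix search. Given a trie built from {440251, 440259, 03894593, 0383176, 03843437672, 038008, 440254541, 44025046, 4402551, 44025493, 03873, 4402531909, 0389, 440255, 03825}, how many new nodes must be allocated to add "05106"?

"0" is already a path in the trie; the remaining "5106" must be added.
Each of the 4 remaining characters creates one node.

4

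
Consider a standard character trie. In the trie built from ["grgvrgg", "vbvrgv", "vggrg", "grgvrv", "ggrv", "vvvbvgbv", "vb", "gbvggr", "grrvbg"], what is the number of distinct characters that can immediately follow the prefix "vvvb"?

1

The children of the "vvvb" node are the distinct next characters among strings starting with "vvvb".
Distinct next characters after "vvvb": v.
That node has 1 child edge.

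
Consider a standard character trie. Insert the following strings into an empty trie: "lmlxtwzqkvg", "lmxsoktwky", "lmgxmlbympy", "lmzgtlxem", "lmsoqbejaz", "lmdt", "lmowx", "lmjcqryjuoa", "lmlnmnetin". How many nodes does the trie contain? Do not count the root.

64

Count nodes per top-level branch (shared prefixes stored once):
  'l'-branch (lmdt, lmgxmlbympy, lmjcqryjuoa, lmlnmnetin, lmlxtwzqkvg, lmowx, lmsoqbejaz, lmxsoktwky, lmzgtlxem): 64 nodes
Sum: 64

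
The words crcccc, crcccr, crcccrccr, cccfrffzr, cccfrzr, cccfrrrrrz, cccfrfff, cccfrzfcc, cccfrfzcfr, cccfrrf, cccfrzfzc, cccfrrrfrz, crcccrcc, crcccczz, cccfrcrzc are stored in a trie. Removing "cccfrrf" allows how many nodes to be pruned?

1

Walk "cccfrrf" from the leaf back toward the root, removing each node that no remaining word uses.
The suffix "f" (1 node) is used only by "cccfrrf"; the node for "cccfrr" still has the child "r", so pruning stops there.
Nodes removed: 1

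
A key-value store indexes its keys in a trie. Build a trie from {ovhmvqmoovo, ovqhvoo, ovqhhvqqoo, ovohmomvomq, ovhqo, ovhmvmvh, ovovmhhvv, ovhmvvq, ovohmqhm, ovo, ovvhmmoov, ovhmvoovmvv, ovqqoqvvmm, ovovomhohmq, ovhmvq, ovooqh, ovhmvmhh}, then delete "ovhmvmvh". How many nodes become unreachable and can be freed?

Walk "ovhmvmvh" from the leaf back toward the root, removing each node that no remaining word uses.
The suffix "vh" (2 nodes) is used only by "ovhmvmvh"; the node for "ovhmvm" still has the child "h", so pruning stops there.
Nodes removed: 2

2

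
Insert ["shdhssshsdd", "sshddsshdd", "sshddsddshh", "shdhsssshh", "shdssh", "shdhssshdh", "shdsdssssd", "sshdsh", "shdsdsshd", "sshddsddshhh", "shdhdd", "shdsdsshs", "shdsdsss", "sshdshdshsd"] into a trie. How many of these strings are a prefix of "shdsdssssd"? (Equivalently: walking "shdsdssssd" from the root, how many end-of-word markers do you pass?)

Walk "shdsdssssd" from the root; an end-of-word marker is hit whenever a stored word is a prefix of "shdsdssssd".
Prefixes of the query that are stored words: "shdsdsss", "shdsdssssd"
Count: 2

2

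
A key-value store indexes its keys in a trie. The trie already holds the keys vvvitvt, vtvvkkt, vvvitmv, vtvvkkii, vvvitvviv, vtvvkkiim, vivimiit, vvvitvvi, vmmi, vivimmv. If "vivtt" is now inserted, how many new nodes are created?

2

"viv" is already a path in the trie; the remaining "tt" must be added.
So 5 − 3 = 2 new nodes.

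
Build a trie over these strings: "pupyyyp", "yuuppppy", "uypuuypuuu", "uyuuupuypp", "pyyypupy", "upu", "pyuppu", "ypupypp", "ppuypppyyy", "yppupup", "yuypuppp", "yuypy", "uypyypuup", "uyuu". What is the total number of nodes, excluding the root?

Insert word by word; a character creates a node only if that edge doesn't already exist:
  "pupyyyp" → 7 new (p, u, p, y, y, y, p)
  "yuuppppy" → 8 new (y, u, u, p, p, p, p, y)
  "uypuuypuuu" → 10 new (u, y, p, u, u, y, p, u, u, u)
  "uyuuupuypp" → prefix "uy" already present; 8 new (u, u, u, p, u, y, p, p)
  "pyyypupy" → prefix "p" already present; 7 new (y, y, y, p, u, p, y)
  "upu" → prefix "u" already present; 2 new (p, u)
  "pyuppu" → prefix "py" already present; 4 new (u, p, p, u)
  "ypupypp" → prefix "y" already present; 6 new (p, u, p, y, p, p)
  "ppuypppyyy" → prefix "p" already present; 9 new (p, u, y, p, p, p, y, y, y)
  "yppupup" → prefix "yp" already present; 5 new (p, u, p, u, p)
  "yuypuppp" → prefix "yu" already present; 6 new (y, p, u, p, p, p)
  "yuypy" → prefix "yuyp" already present; 1 new (y)
  "uypyypuup" → prefix "uyp" already present; 6 new (y, y, p, u, u, p)
  "uyuu" → prefix "uyuu" already present; 0 new (none)
Total nodes = 7 + 8 + 10 + 8 + 7 + 2 + 4 + 6 + 9 + 5 + 6 + 1 + 6 + 0 = 79

79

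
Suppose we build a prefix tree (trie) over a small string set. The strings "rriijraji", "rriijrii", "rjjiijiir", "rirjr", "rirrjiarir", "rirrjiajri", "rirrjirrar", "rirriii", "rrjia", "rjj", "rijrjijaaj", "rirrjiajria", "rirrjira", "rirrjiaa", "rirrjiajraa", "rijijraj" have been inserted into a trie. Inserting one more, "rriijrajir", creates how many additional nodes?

1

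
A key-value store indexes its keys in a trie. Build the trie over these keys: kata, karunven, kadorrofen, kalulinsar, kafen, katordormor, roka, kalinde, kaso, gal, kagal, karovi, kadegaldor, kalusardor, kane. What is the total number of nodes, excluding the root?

Trace insertions, counting only characters that open a new branch:
  "kata" → 4 new (k, a, t, a)
  "karunven" → prefix "ka" already present; 6 new (r, u, n, v, e, n)
  "kadorrofen" → prefix "ka" already present; 8 new (d, o, r, r, o, f, e, n)
  "kalulinsar" → prefix "ka" already present; 8 new (l, u, l, i, n, s, a, r)
  "kafen" → prefix "ka" already present; 3 new (f, e, n)
  "katordormor" → prefix "kat" already present; 8 new (o, r, d, o, r, m, o, r)
  "roka" → 4 new (r, o, k, a)
  "kalinde" → prefix "kal" already present; 4 new (i, n, d, e)
  "kaso" → prefix "ka" already present; 2 new (s, o)
  "gal" → 3 new (g, a, l)
  "kagal" → prefix "ka" already present; 3 new (g, a, l)
  "karovi" → prefix "kar" already present; 3 new (o, v, i)
  "kadegaldor" → prefix "kad" already present; 7 new (e, g, a, l, d, o, r)
  "kalusardor" → prefix "kalu" already present; 6 new (s, a, r, d, o, r)
  "kane" → prefix "ka" already present; 2 new (n, e)
Total nodes = 4 + 6 + 8 + 8 + 3 + 8 + 4 + 4 + 2 + 3 + 3 + 3 + 7 + 6 + 2 = 71

71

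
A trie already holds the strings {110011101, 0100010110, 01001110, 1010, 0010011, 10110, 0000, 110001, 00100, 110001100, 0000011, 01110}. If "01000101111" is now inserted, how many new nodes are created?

2

Walking "01000101111" from the root, the first 9 characters ("010001011") follow existing edges; "1" is the first miss.
So 11 − 9 = 2 new nodes.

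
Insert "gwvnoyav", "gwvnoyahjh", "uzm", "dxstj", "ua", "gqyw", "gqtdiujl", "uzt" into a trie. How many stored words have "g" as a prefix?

4

Walk to "g"; the words in its subtree are exactly those with that prefix.
Matches: "gqtdiujl", "gqyw", "gwvnoyahjh", "gwvnoyav"
Count: 4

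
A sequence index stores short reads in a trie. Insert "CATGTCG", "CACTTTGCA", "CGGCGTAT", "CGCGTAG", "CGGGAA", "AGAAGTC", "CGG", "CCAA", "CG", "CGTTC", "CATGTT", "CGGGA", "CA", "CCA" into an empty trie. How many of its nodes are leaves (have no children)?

9

Leaves are exactly the stored words that no other stored word extends.
Those words: "AGAAGTC", "CACTTTGCA", "CATGTCG", "CATGTT", "CCAA", "CGCGTAG", "CGGCGTAT", "CGGGAA", "CGTTC"
Leaf count: 9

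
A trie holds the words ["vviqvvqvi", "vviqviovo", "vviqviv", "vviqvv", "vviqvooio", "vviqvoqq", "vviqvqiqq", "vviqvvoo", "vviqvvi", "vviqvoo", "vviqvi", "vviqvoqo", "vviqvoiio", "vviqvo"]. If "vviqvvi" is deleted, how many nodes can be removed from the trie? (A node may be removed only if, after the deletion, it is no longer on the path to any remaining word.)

1

After clearing the end-marker at "vviqvvi", prune upward until reaching a node still needed by another word.
The suffix "i" (1 node) is used only by "vviqvvi"; the node for "vviqvv" still has the child "q", so pruning stops there.
Nodes removed: 1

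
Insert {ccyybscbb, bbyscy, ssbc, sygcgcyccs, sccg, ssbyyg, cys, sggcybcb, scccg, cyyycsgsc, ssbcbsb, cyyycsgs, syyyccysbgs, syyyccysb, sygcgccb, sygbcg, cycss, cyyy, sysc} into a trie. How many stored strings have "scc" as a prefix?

2

Filter for entries beginning with "scc":
Matches: "scccg", "sccg"
Count: 2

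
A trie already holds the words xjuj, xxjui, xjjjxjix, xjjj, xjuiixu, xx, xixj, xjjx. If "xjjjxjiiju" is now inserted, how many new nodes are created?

3

The longest prefix of "xjjjxjiiju" already in the trie is "xjjjxji" (length 7).
New nodes needed: |"xjjjxjiiju"| − 7 = 10 − 7 = 3.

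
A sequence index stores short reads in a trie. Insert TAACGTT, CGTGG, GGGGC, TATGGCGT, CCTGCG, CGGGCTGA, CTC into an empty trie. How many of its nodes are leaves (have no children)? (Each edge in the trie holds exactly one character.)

A leaf is a node with no children — equivalently, the end of a word that is not a proper prefix of any other stored word.
Those words: "CCTGCG", "CGGGCTGA", "CGTGG", "CTC", "GGGGC", "TAACGTT", "TATGGCGT"
Leaf count: 7

7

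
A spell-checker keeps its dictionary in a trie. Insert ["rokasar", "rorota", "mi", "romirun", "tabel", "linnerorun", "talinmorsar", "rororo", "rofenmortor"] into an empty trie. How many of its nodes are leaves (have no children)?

A leaf is a node with no children — equivalently, the end of a word that is not a proper prefix of any other stored word.
Those words: "linnerorun", "mi", "rofenmortor", "rokasar", "romirun", "rororo", "rorota", "tabel", "talinmorsar"
Leaf count: 9

9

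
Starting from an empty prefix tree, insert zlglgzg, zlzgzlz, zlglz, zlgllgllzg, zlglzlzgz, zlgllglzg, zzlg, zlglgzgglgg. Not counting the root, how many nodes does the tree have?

32

Insert word by word; a character creates a node only if that edge doesn't already exist:
  "zlglgzg" → 7 new (z, l, g, l, g, z, g)
  "zlzgzlz" → prefix "zl" already present; 5 new (z, g, z, l, z)
  "zlglz" → prefix "zlgl" already present; 1 new (z)
  "zlgllgllzg" → prefix "zlgl" already present; 6 new (l, g, l, l, z, g)
  "zlglzlzgz" → prefix "zlglz" already present; 4 new (l, z, g, z)
  "zlgllglzg" → prefix "zlgllgl" already present; 2 new (z, g)
  "zzlg" → prefix "z" already present; 3 new (z, l, g)
  "zlglgzgglgg" → prefix "zlglgzg" already present; 4 new (g, l, g, g)
Total nodes = 7 + 5 + 1 + 6 + 4 + 2 + 3 + 4 = 32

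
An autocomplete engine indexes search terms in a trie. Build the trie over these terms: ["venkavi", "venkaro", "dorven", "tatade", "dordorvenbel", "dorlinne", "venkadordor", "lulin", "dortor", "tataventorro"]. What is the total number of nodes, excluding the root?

57

For each word, the new-node count is its length minus the longest prefix already in the trie:
  "venkavi" → 7 new (v, e, n, k, a, v, i)
  "venkaro" → prefix "venka" already present; 2 new (r, o)
  "dorven" → 6 new (d, o, r, v, e, n)
  "tatade" → 6 new (t, a, t, a, d, e)
  "dordorvenbel" → prefix "dor" already present; 9 new (d, o, r, v, e, n, b, e, l)
  "dorlinne" → prefix "dor" already present; 5 new (l, i, n, n, e)
  "venkadordor" → prefix "venka" already present; 6 new (d, o, r, d, o, r)
  "lulin" → 5 new (l, u, l, i, n)
  "dortor" → prefix "dor" already present; 3 new (t, o, r)
  "tataventorro" → prefix "tata" already present; 8 new (v, e, n, t, o, r, r, o)
Total nodes = 7 + 2 + 6 + 6 + 9 + 5 + 6 + 5 + 3 + 8 = 57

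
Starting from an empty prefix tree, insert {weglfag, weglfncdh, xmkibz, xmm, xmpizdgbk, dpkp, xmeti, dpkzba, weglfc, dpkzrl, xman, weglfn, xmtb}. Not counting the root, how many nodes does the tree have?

42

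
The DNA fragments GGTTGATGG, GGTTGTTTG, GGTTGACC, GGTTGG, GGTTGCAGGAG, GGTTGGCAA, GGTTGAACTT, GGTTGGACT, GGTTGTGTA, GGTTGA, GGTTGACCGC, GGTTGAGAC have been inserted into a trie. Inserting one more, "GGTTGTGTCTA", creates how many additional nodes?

3

"GGTTGTGT" is already a path in the trie; the remaining "CTA" must be added.
So 11 − 8 = 3 new nodes.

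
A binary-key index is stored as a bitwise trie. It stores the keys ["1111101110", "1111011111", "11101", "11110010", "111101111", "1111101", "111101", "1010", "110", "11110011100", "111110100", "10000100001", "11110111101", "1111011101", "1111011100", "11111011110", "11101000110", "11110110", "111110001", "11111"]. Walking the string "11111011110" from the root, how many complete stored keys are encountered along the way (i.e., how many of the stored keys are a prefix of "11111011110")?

Walk "11111011110" from the root; an end-of-word marker is hit whenever a stored word is a prefix of "11111011110".
Prefixes of the query that are stored words: "11111", "1111101", "11111011110"
Count: 3

3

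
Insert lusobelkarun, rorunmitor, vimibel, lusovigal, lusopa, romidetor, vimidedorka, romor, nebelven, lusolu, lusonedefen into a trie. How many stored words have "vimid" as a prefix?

1

Walk to "vimid"; the words in its subtree are exactly those with that prefix.
Matches: "vimidedorka"
Count: 1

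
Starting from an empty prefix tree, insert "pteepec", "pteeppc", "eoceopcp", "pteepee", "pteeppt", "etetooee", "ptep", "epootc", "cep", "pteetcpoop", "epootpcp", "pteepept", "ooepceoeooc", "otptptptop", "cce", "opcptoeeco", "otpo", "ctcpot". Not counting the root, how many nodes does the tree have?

83

Count nodes per top-level branch (shared prefixes stored once):
  'c'-branch (cce, cep, ctcpot): 10 nodes
  'e'-branch (eoceopcp, epootc, epootpcp, etetooee): 23 nodes
  'o'-branch (ooepceoeooc, opcptoeeco, otpo, otptptptop): 30 nodes
  'p'-branch (pteepec, pteepee, pteepept, pteeppc, pteeppt, pteetcpoop, ptep): 20 nodes
Sum: 83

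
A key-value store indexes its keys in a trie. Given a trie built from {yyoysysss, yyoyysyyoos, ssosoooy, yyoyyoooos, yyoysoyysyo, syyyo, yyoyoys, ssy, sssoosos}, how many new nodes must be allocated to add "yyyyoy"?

4

"yy" is already a path in the trie; the remaining "yyoy" must be added.
Each of the 4 remaining characters creates one node.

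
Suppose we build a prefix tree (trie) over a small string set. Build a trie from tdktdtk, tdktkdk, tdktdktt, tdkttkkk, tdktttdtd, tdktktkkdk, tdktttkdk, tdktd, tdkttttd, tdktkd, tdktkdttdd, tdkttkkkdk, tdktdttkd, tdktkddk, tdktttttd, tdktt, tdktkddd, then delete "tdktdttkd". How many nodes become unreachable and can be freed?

3

After clearing the end-marker at "tdktdttkd", prune upward until reaching a node still needed by another word.
The suffix "tkd" (3 nodes) is used only by "tdktdttkd"; the node for "tdktdt" still has the child "k", so pruning stops there.
Nodes removed: 3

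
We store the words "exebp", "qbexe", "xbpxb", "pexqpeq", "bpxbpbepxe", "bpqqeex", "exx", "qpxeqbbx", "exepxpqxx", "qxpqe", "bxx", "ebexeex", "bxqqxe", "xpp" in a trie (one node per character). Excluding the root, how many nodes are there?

69

Trace insertions, counting only characters that open a new branch:
  "exebp" → 5 new (e, x, e, b, p)
  "qbexe" → 5 new (q, b, e, x, e)
  "xbpxb" → 5 new (x, b, p, x, b)
  "pexqpeq" → 7 new (p, e, x, q, p, e, q)
  "bpxbpbepxe" → 10 new (b, p, x, b, p, b, e, p, x, e)
  "bpqqeex" → prefix "bp" already present; 5 new (q, q, e, e, x)
  "exx" → prefix "ex" already present; 1 new (x)
  "qpxeqbbx" → prefix "q" already present; 7 new (p, x, e, q, b, b, x)
  "exepxpqxx" → prefix "exe" already present; 6 new (p, x, p, q, x, x)
  "qxpqe" → prefix "q" already present; 4 new (x, p, q, e)
  "bxx" → prefix "b" already present; 2 new (x, x)
  "ebexeex" → prefix "e" already present; 6 new (b, e, x, e, e, x)
  "bxqqxe" → prefix "bx" already present; 4 new (q, q, x, e)
  "xpp" → prefix "x" already present; 2 new (p, p)
Total nodes = 5 + 5 + 5 + 7 + 10 + 5 + 1 + 7 + 6 + 4 + 2 + 6 + 4 + 2 = 69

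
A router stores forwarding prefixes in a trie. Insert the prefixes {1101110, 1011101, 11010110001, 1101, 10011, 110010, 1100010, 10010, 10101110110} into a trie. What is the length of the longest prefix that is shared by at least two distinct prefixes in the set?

4

The deepest shared node is where two words last agree before diverging.
e.g. "10010" and "10011" share the prefix "1001" of length 4; no pair shares a longer one.
Longest shared-prefix length: 4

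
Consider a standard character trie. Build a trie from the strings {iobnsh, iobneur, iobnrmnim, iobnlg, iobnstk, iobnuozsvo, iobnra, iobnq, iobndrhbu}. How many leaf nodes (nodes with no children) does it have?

9

Leaves are exactly the stored words that no other stored word extends.
Those words: "iobndrhbu", "iobneur", "iobnlg", "iobnq", "iobnra", "iobnrmnim", "iobnsh", "iobnstk", "iobnuozsvo"
Leaf count: 9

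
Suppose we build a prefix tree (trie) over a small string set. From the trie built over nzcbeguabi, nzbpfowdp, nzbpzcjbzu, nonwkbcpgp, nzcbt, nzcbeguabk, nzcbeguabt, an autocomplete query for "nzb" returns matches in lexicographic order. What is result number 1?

nzbpfowdp

DFS of the "nzb" subtree visits, in order: "nzbpfowdp", "nzbpzcjbzu"
Position 1: nzbpfowdp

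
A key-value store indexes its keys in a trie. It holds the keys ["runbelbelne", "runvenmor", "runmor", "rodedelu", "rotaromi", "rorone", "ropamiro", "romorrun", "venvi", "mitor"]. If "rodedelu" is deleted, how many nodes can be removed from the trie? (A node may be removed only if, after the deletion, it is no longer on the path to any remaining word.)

6

A node on "rodedelu"'s path can go only if nothing else ends at it or branches off below it.
The suffix "dedelu" (6 nodes) is used only by "rodedelu"; the node for "ro" still has the child "t", so pruning stops there.
Nodes removed: 6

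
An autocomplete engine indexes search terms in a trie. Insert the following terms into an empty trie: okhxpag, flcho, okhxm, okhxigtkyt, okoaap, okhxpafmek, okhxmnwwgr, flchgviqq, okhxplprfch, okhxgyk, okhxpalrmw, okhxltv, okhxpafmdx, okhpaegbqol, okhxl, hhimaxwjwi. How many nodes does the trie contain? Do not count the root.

73

For each word, the new-node count is its length minus the longest prefix already in the trie:
  "okhxpag" → 7 new (o, k, h, x, p, a, g)
  "flcho" → 5 new (f, l, c, h, o)
  "okhxm" → prefix "okhx" already present; 1 new (m)
  "okhxigtkyt" → prefix "okhx" already present; 6 new (i, g, t, k, y, t)
  "okoaap" → prefix "ok" already present; 4 new (o, a, a, p)
  "okhxpafmek" → prefix "okhxpa" already present; 4 new (f, m, e, k)
  "okhxmnwwgr" → prefix "okhxm" already present; 5 new (n, w, w, g, r)
  "flchgviqq" → prefix "flch" already present; 5 new (g, v, i, q, q)
  "okhxplprfch" → prefix "okhxp" already present; 6 new (l, p, r, f, c, h)
  "okhxgyk" → prefix "okhx" already present; 3 new (g, y, k)
  "okhxpalrmw" → prefix "okhxpa" already present; 4 new (l, r, m, w)
  "okhxltv" → prefix "okhx" already present; 3 new (l, t, v)
  "okhxpafmdx" → prefix "okhxpafm" already present; 2 new (d, x)
  "okhpaegbqol" → prefix "okh" already present; 8 new (p, a, e, g, b, q, o, l)
  "okhxl" → prefix "okhxl" already present; 0 new (none)
  "hhimaxwjwi" → 10 new (h, h, i, m, a, x, w, j, w, i)
Total nodes = 7 + 5 + 1 + 6 + 4 + 4 + 5 + 5 + 6 + 3 + 4 + 3 + 2 + 8 + 0 + 10 = 73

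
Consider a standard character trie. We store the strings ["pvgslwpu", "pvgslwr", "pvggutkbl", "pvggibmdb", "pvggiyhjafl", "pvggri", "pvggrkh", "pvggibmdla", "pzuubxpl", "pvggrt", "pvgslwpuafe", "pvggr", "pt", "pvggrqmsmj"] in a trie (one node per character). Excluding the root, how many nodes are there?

49

Count nodes per top-level branch (shared prefixes stored once):
  'p'-branch (pt, pvggibmdb, pvggibmdla, pvggiyhjafl, pvggr, pvggri, pvggrkh, pvggrqmsmj, pvggrt, pvggutkbl, pvgslwpu, pvgslwpuafe, pvgslwr, pzuubxpl): 49 nodes
Sum: 49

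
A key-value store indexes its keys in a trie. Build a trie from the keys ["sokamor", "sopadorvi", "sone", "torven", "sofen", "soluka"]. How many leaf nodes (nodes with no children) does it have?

6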